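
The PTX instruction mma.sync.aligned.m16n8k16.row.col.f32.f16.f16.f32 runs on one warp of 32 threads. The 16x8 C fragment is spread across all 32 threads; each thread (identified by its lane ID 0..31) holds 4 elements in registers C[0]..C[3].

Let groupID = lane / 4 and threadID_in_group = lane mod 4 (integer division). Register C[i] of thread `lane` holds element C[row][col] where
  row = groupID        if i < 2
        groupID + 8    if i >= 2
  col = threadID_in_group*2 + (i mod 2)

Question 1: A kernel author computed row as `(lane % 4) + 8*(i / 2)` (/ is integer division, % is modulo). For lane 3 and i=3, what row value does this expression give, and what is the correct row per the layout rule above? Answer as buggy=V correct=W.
`(lane % 4) + 8*(i / 2)`[3,3]→11
lane 3→3/4=0, 3 mod 4=3
i=3  r:0+8→8  c:2·3+1→7
row: 11 vs 8

buggy=11 correct=8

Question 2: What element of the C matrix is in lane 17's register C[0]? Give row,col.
L=17->g=17>>2=4, t=17&3=1
[0]->row 4+0=4  col 1·2+0=2

4,2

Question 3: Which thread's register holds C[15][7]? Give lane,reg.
31,3

r:15=>grp=7,rB=1  c:7=>tig=3,lo=1
L=7*4+3=31  i=1*2+1=3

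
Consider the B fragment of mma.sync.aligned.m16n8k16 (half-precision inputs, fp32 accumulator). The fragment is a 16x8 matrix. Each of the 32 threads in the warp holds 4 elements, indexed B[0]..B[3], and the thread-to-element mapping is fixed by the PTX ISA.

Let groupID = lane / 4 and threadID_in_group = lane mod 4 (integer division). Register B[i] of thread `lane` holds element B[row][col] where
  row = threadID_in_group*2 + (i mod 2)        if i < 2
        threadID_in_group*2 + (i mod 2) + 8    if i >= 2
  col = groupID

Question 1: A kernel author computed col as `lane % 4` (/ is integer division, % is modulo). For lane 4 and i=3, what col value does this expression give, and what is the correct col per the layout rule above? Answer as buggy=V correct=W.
`lane % 4`[4,3]->0
4: gid=1,tid=0
[3] (0*2+1+8,1) = (9,1)
col: 0 vs 1

buggy=0 correct=1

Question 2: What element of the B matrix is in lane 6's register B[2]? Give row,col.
lane 6: grp=1 (6/4), tig=2 (6%4)
i=2: r=2*2+0+8=12, c=grp=1

12,1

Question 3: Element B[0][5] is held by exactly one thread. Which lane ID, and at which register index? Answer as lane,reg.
20,0

c=5->g=5  r=0->rb=0,t=0,b0=0
L=5*4+0=20  i=0*2+0=0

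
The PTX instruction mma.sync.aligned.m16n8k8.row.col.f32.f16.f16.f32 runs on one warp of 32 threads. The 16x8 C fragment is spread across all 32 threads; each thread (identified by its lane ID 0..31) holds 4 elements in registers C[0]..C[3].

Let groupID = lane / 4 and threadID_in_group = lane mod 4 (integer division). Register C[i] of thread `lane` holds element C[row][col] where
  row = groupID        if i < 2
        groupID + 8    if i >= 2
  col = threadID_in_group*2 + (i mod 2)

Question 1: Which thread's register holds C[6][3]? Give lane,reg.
25,1

r: 6->gid=6,r8=0  c: 3->tid=1,i&1=1
L=6*4+1=25  i=0*2+1=1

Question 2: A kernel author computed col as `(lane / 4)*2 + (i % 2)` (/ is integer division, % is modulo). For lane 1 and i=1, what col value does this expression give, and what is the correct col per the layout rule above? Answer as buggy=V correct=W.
buggy=1 correct=3

`(lane / 4)*2 + (i % 2)`[1,1]->1
1: gid=0,tid=1
[1] (0+0,1*2+1) = (0,3)
col: 1 vs 3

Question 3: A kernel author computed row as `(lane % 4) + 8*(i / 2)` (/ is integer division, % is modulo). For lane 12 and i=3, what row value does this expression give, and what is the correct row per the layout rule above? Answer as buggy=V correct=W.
`(lane % 4) + 8*(i / 2)`[12,3]->8
12: gid=3,tid=0
[3] (3+8,0*2+1) = (11,1)
row: 8 vs 11

buggy=8 correct=11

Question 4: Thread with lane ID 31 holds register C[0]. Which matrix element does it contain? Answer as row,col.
L=31⇒gr=31>>2=7, th=31&3=3
[0]⇒row 7+0=7  col 3·2+0=6

7,6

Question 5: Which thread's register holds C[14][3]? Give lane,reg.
r=14→G=6,rhi=1  c=3→T=1,p=1
L=6*4+1=25  i=1*2+1=3

25,3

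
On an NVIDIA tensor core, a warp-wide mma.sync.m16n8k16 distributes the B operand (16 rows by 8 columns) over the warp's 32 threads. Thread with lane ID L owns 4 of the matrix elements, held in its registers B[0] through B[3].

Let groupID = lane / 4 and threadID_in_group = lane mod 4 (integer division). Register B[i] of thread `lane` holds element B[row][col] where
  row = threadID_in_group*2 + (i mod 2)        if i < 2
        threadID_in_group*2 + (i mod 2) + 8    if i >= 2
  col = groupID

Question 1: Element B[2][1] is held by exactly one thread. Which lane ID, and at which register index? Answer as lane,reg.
5,0

c:1=>grp=1  r:2=>rB=0,tig=1,lo=0
L=1*4+1=5  i=0*2+0=0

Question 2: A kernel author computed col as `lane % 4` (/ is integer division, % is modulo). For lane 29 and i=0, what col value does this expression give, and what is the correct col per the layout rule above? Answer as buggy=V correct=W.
buggy=1 correct=7

`lane % 4`[29,0]->1
lane 29: gid=7 (29/4), tid=1 (29%4)
i=0: r=1*2+0+0=2, c=gid=7
col: 1 vs 7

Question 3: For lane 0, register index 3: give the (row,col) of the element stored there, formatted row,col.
0: gr=0,th=0
[3] (0*2+1+8,0) = (9,0)

9,0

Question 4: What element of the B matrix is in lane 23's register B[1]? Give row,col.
7,5

L=23=>grp=23>>2=5, tig=23&3=3
[1]=>row 3·2+1+0=7  col grp=5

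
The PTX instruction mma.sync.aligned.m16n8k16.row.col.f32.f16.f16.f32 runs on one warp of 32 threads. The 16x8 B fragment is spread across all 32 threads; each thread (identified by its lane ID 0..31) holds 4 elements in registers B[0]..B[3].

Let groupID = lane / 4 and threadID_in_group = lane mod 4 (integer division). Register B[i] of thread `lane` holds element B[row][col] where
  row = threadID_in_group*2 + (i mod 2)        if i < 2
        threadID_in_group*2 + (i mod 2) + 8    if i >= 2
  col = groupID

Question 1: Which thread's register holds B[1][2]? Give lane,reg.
c=2→G=2  r=1→rhi=0,T=0,p=1
L=2*4+0=8  i=0*2+1=1

8,1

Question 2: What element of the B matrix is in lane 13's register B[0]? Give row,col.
2,3

L=13=>grp=13>>2=3, tig=13&3=1
[0]=>row 1·2+0+0=2  col grp=3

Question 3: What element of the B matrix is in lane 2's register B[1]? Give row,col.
lane 2→2/4=0, 2 mod 4=2
i=1  r:2·2+1+0→5  c:0

5,0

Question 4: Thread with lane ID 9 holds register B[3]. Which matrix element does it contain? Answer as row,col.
11,2

9: g=2,t=1
[3] (1*2+1+8,2) = (11,2)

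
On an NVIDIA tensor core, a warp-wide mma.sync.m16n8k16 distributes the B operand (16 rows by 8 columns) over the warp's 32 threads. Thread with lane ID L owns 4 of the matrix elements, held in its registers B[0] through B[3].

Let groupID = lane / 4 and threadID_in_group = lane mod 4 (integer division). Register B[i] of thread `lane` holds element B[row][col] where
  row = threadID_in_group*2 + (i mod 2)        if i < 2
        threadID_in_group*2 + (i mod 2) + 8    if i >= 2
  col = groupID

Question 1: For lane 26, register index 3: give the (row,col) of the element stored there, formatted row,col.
26: gr=6,th=2
[3] (2*2+1+8,6) = (13,6)

13,6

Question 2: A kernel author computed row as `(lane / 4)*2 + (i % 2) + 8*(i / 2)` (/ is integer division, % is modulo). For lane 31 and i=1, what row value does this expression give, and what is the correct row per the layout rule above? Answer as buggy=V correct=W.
`(lane / 4)*2 + (i % 2) + 8*(i / 2)`[31,1]⇒15
31: gr=7,th=3
[1] (3*2+1+0,7) = (7,7)
row: 15 vs 7

buggy=15 correct=7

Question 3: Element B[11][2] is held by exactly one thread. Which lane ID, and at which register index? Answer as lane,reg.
c: 2->gid=2  r: 11->r8=1,tid=1,i&1=1
L=2*4+1=9  i=1*2+1=3

9,3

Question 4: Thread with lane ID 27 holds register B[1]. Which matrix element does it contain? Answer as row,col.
27: g=6,t=3
[1] (3*2+1+0,6) = (7,6)

7,6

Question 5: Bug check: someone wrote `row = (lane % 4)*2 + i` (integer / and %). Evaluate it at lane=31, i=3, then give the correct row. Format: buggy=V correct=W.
buggy=9 correct=15

`(lane % 4)*2 + i`[31,3]⇒9
lane 31: gr=7 (31/4), th=3 (31%4)
i=3: r=3*2+1+8=15, c=gr=7
row: 9 vs 15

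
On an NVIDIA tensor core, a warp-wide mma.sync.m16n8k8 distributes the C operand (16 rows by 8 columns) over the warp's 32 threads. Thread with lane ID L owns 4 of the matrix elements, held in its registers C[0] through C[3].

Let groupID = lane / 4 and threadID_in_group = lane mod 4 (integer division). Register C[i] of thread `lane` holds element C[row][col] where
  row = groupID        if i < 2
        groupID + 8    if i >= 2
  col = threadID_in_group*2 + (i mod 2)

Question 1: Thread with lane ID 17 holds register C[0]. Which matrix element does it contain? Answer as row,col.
L=17⇒gr=17>>2=4, th=17&3=1
[0]⇒row 4+0=4  col 1·2+0=2

4,2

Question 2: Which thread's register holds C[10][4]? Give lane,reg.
10,2

r:10=>grp=2,rB=1  c:4=>tig=2,lo=0
L=2*4+2=10  i=1*2+0=2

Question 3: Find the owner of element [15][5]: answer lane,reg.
r: 15->gid=7,r8=1  c: 5->tid=2,i&1=1
L=7*4+2=30  i=1*2+1=3

30,3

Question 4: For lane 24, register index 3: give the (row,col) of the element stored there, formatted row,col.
lane 24⇒24/4=6, 24 mod 4=0
i=3  r:6+8⇒14  c:2·0+1⇒1

14,1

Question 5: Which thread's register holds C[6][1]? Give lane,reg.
24,1

r:6=>grp=6,rB=0  c:1=>tig=0,lo=1
L=6*4+0=24  i=0*2+1=1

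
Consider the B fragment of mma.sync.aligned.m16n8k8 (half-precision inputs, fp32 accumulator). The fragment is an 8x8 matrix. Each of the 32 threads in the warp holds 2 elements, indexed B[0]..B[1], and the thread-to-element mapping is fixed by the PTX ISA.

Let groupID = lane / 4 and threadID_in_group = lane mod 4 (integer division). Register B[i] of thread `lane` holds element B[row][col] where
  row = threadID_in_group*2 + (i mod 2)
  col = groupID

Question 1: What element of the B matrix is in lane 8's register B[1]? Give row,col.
1,2

lane 8⇒8/4=2, 8 mod 4=0
i=1  r:2·0+1⇒1  c:2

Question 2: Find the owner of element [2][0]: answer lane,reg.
c=0->g=0  r=2->t=1,b0=0
L=0*4+1=1  i=0=0

1,0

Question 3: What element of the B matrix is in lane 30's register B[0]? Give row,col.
lane 30->30/4=7, 30 mod 4=2
i=0  r:2·2+0->4  c:7

4,7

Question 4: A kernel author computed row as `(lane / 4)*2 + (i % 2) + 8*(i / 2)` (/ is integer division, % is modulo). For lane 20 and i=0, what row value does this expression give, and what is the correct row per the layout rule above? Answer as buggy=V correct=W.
buggy=10 correct=0

`(lane / 4)*2 + (i % 2) + 8*(i / 2)`[20,0]->10
lane 20->20/4=5, 20 mod 4=0
i=0  r:2·0+0->0  c:5
row: 10 vs 0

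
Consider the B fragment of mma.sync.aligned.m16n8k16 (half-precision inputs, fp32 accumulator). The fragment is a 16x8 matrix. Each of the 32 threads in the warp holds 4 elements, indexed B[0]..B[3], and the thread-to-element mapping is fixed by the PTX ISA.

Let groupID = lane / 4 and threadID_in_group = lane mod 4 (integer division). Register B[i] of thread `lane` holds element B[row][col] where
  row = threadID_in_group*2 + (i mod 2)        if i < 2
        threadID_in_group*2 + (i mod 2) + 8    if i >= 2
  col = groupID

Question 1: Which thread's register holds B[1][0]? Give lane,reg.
c=0→G=0  r=1→rhi=0,T=0,p=1
L=0*4+0=0  i=0*2+1=1

0,1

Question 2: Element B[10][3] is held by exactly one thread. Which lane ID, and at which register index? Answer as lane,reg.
c: 3->gid=3  r: 10->r8=1,tid=1,i&1=0
L=3*4+1=13  i=1*2+0=2

13,2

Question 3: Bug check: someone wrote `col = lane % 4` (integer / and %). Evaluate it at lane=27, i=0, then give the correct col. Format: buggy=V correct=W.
`lane % 4`[27,0]→3
L=27→G=27>>2=6, T=27&3=3
[0]→row 3·2+0+0=6  col G=6
col: 3 vs 6

buggy=3 correct=6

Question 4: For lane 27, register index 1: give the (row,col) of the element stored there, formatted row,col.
7,6

27: G=6,T=3
[1] (3*2+1+0,6) = (7,6)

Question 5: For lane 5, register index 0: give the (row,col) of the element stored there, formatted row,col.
2,1

L=5->gid=5>>2=1, tid=5&3=1
[0]->row 1·2+0+0=2  col gid=1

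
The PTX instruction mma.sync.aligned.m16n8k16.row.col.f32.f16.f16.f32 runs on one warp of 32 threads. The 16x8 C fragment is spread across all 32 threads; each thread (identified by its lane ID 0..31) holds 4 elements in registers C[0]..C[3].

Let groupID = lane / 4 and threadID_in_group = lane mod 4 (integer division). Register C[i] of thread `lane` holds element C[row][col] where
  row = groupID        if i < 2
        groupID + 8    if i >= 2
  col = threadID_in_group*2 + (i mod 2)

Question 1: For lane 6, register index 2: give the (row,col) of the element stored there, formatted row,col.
lane 6⇒6/4=1, 6 mod 4=2
i=2  r:1+8⇒9  c:2·2+0⇒4

9,4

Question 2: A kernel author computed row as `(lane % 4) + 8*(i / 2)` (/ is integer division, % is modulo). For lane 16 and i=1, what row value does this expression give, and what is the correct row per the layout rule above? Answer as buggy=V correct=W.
`(lane % 4) + 8*(i / 2)`[16,1]⇒0
lane 16: gr=4 (16/4), th=0 (16%4)
i=1: r=4+0=4, c=0*2+1=1
row: 0 vs 4

buggy=0 correct=4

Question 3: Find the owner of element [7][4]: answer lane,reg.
r: 7->gid=7,r8=0  c: 4->tid=2,i&1=0
L=7*4+2=30  i=0*2+0=0

30,0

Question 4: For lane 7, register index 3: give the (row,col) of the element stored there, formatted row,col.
9,7

lane 7: g=1 (7/4), t=3 (7%4)
i=3: r=1+8=9, c=3*2+1=7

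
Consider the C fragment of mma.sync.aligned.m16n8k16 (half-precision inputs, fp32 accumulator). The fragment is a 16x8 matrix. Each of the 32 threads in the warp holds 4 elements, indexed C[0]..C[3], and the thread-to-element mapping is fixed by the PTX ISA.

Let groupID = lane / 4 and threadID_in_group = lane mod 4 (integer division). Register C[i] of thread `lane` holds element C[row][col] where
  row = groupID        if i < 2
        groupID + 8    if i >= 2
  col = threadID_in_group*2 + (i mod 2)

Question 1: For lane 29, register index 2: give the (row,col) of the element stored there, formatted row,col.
15,2

lane 29: G=7 (29/4), T=1 (29%4)
i=2: r=7+8=15, c=1*2+0=2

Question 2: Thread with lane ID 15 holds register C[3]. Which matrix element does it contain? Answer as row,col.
15: gid=3,tid=3
[3] (3+8,3*2+1) = (11,7)

11,7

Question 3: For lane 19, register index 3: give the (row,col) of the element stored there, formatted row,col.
12,7

19: gr=4,th=3
[3] (4+8,3*2+1) = (12,7)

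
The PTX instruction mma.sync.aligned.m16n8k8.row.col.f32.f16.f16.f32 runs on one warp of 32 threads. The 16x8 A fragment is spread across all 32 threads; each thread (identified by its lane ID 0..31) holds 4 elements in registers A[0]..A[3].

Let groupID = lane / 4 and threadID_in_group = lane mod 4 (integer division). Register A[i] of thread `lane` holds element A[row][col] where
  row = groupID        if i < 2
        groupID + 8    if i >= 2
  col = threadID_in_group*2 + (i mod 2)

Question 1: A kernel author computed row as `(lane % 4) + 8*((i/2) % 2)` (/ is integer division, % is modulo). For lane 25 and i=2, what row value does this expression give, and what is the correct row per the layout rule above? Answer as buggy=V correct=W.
buggy=9 correct=14

`(lane % 4) + 8*((i/2) % 2)`[25,2]→9
lane 25: G=6 (25/4), T=1 (25%4)
i=2: r=6+8=14, c=1*2+0=2
row: 9 vs 14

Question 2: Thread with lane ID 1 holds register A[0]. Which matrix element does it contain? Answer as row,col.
L=1->gid=1>>2=0, tid=1&3=1
[0]->row 0+0=0  col 1·2+0=2

0,2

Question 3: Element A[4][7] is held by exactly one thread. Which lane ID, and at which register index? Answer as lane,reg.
r=4->g=4,rb=0  c=7->t=3,b0=1
L=4*4+3=19  i=0*2+1=1

19,1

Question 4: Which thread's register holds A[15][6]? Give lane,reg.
31,2

r=15→G=7,rhi=1  c=6→T=3,p=0
L=7*4+3=31  i=1*2+0=2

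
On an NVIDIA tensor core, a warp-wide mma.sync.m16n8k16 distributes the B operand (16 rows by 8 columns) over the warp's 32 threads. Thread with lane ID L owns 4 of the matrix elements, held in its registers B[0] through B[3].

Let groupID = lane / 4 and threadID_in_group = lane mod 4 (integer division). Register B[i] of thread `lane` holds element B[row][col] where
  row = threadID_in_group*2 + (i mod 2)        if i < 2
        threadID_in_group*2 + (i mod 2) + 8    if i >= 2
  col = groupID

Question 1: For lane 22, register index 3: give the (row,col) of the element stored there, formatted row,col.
lane 22: gr=5 (22/4), th=2 (22%4)
i=3: r=2*2+1+8=13, c=gr=5

13,5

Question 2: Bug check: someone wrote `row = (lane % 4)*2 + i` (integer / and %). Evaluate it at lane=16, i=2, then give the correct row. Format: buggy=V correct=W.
`(lane % 4)*2 + i`[16,2]⇒2
L=16⇒gr=16>>2=4, th=16&3=0
[2]⇒row 0·2+0+8=8  col gr=4
row: 2 vs 8

buggy=2 correct=8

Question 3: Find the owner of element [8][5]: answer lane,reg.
20,2

c=5⇒gr=5  r=8⇒Rb=1,th=0,odd=0
L=5*4+0=20  i=1*2+0=2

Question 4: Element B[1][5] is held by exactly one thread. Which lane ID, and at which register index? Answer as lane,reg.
20,1

c:5=>grp=5  r:1=>rB=0,tig=0,lo=1
L=5*4+0=20  i=0*2+1=1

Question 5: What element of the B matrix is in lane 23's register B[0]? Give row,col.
lane 23⇒23/4=5, 23 mod 4=3
i=0  r:2·3+0+0⇒6  c:5

6,5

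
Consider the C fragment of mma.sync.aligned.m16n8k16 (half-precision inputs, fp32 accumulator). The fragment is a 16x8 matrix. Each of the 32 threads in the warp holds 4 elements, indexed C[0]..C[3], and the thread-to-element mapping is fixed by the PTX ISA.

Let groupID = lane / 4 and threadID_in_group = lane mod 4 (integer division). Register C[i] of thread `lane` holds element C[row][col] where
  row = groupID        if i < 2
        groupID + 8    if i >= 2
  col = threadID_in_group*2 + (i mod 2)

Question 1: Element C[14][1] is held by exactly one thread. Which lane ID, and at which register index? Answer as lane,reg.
24,3

r=14⇒gr=6,Rb=1  c=1⇒th=0,odd=1
L=6*4+0=24  i=1*2+1=3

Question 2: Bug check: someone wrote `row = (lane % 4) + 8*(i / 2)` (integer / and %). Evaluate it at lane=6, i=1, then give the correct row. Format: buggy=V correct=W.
buggy=2 correct=1

`(lane % 4) + 8*(i / 2)`[6,1]->2
lane 6: g=1 (6/4), t=2 (6%4)
i=1: r=1+0=1, c=2*2+1=5
row: 2 vs 1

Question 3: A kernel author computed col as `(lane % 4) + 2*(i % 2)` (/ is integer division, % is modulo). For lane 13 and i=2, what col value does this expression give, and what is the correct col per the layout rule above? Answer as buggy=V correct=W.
buggy=1 correct=2

`(lane % 4) + 2*(i % 2)`[13,2]→1
lane 13: G=3 (13/4), T=1 (13%4)
i=2: r=3+8=11, c=1*2+0=2
col: 1 vs 2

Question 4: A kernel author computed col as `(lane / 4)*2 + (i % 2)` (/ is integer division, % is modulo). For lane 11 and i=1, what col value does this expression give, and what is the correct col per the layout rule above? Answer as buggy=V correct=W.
buggy=5 correct=7

`(lane / 4)*2 + (i % 2)`[11,1]->5
11: g=2,t=3
[1] (2+0,3*2+1) = (2,7)
col: 5 vs 7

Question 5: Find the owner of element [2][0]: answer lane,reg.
r=2->g=2,rb=0  c=0->t=0,b0=0
L=2*4+0=8  i=0*2+0=0

8,0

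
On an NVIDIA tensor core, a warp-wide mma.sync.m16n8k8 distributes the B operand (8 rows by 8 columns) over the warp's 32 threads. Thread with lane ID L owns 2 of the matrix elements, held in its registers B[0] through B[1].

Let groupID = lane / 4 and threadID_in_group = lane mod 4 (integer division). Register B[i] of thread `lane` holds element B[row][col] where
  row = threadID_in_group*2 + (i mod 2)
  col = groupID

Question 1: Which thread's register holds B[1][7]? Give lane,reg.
c=7→G=7  r=1→T=0,p=1
L=7*4+0=28  i=1=1

28,1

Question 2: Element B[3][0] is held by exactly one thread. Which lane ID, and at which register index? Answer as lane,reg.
c=0⇒gr=0  r=3⇒th=1,odd=1
L=0*4+1=1  i=1=1

1,1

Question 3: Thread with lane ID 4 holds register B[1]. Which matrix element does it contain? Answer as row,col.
1,1

L=4->g=4>>2=1, t=4&3=0
[1]->row 0·2+1=1  col g=1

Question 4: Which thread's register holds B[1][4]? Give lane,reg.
16,1

c=4⇒gr=4  r=1⇒th=0,odd=1
L=4*4+0=16  i=1=1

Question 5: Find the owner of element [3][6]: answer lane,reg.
c=6→G=6  r=3→T=1,p=1
L=6*4+1=25  i=1=1

25,1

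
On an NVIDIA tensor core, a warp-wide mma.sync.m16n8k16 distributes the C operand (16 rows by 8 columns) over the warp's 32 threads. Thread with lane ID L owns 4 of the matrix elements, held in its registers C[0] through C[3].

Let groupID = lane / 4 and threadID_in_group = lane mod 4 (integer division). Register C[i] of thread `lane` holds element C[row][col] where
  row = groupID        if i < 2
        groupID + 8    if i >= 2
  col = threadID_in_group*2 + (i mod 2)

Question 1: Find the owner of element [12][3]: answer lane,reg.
17,3

r=12⇒gr=4,Rb=1  c=3⇒th=1,odd=1
L=4*4+1=17  i=1*2+1=3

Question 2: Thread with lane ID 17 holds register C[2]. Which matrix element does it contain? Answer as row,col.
lane 17: G=4 (17/4), T=1 (17%4)
i=2: r=4+8=12, c=1*2+0=2

12,2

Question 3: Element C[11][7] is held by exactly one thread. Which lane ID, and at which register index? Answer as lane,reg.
15,3

r: 11->gid=3,r8=1  c: 7->tid=3,i&1=1
L=3*4+3=15  i=1*2+1=3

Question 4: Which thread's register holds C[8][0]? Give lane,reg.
0,2

r=8→G=0,rhi=1  c=0→T=0,p=0
L=0*4+0=0  i=1*2+0=2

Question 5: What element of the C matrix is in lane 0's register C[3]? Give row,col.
8,1

lane 0=>0/4=0, 0 mod 4=0
i=3  r:0+8=>8  c:2·0+1=>1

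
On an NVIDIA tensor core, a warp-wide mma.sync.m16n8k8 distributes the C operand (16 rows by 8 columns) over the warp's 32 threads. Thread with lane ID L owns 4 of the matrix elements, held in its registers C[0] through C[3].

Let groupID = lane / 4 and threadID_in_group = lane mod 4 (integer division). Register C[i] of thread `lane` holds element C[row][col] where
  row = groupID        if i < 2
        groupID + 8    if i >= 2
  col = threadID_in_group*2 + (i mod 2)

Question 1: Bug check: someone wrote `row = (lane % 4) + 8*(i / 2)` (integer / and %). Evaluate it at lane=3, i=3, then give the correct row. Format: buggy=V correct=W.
`(lane % 4) + 8*(i / 2)`[3,3]→11
3: G=0,T=3
[3] (0+8,3*2+1) = (8,7)
row: 11 vs 8

buggy=11 correct=8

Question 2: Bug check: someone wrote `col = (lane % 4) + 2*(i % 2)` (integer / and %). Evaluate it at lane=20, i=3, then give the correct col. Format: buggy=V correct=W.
buggy=2 correct=1

`(lane % 4) + 2*(i % 2)`[20,3]→2
L=20→G=20>>2=5, T=20&3=0
[3]→row 5+8=13  col 0·2+1=1
col: 2 vs 1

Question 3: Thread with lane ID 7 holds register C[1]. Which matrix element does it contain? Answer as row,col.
1,7

L=7⇒gr=7>>2=1, th=7&3=3
[1]⇒row 1+0=1  col 3·2+1=7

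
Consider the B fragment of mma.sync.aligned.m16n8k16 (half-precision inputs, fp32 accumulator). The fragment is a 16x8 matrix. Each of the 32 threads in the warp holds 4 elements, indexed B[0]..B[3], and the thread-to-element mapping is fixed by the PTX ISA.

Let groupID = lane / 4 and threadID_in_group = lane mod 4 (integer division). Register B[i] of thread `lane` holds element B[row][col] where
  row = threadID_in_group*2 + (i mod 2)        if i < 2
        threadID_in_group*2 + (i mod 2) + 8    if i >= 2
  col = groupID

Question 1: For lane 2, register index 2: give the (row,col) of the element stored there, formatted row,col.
12,0

lane 2: gr=0 (2/4), th=2 (2%4)
i=2: r=2*2+0+8=12, c=gr=0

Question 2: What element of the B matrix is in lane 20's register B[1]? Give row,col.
20: gid=5,tid=0
[1] (0*2+1+0,5) = (1,5)

1,5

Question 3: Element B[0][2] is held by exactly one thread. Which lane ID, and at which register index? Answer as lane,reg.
8,0

c=2→G=2  r=0→rhi=0,T=0,p=0
L=2*4+0=8  i=0*2+0=0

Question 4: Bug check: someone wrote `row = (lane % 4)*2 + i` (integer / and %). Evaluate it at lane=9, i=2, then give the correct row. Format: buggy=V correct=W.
buggy=4 correct=10

`(lane % 4)*2 + i`[9,2]=>4
lane 9: grp=2 (9/4), tig=1 (9%4)
i=2: r=1*2+0+8=10, c=grp=2
row: 4 vs 10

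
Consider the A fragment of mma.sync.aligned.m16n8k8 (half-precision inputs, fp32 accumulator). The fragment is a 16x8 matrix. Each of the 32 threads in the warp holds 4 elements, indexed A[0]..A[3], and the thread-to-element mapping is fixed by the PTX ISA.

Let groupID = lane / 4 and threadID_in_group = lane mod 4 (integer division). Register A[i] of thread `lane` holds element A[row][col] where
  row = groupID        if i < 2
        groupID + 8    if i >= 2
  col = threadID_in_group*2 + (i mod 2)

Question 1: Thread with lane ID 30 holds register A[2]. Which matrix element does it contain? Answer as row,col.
15,4

30: G=7,T=2
[2] (7+8,2*2+0) = (15,4)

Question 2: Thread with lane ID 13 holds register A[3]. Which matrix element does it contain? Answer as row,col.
11,3

lane 13: grp=3 (13/4), tig=1 (13%4)
i=3: r=3+8=11, c=1*2+1=3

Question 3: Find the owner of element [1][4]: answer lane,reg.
r: 1->gid=1,r8=0  c: 4->tid=2,i&1=0
L=1*4+2=6  i=0*2+0=0

6,0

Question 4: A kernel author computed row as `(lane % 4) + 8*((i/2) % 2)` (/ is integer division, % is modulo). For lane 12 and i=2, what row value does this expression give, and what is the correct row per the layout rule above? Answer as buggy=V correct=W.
buggy=8 correct=11

`(lane % 4) + 8*((i/2) % 2)`[12,2]=>8
lane 12=>12/4=3, 12 mod 4=0
i=2  r:3+8=>11  c:2·0+0=>0
row: 8 vs 11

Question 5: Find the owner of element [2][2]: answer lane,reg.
r:2=>grp=2,rB=0  c:2=>tig=1,lo=0
L=2*4+1=9  i=0*2+0=0

9,0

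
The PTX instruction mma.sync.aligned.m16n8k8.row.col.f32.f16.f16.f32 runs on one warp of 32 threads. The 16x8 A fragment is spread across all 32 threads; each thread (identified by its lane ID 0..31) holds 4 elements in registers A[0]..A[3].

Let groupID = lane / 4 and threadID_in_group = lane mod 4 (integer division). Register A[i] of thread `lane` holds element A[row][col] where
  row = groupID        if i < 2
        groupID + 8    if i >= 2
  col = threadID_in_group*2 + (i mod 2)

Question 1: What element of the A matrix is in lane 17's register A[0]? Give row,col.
L=17→G=17>>2=4, T=17&3=1
[0]→row 4+0=4  col 1·2+0=2

4,2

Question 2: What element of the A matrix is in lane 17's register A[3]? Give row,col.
L=17⇒gr=17>>2=4, th=17&3=1
[3]⇒row 4+8=12  col 1·2+1=3

12,3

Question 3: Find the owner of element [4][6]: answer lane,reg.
19,0

r:4=>grp=4,rB=0  c:6=>tig=3,lo=0
L=4*4+3=19  i=0*2+0=0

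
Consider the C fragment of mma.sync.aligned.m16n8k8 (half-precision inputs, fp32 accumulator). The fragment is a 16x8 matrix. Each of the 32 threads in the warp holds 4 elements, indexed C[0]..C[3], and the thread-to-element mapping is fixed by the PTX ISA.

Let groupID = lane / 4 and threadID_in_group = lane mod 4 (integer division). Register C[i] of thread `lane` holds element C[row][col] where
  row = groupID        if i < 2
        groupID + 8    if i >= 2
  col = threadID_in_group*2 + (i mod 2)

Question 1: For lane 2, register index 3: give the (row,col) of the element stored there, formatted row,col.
8,5

lane 2: grp=0 (2/4), tig=2 (2%4)
i=3: r=0+8=8, c=2*2+1=5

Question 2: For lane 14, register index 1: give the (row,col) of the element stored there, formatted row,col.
lane 14: g=3 (14/4), t=2 (14%4)
i=1: r=3+0=3, c=2*2+1=5

3,5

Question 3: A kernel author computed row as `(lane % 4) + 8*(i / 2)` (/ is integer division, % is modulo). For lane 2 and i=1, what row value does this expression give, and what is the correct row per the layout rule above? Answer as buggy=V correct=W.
`(lane % 4) + 8*(i / 2)`[2,1]⇒2
L=2⇒gr=2>>2=0, th=2&3=2
[1]⇒row 0+0=0  col 2·2+1=5
row: 2 vs 0

buggy=2 correct=0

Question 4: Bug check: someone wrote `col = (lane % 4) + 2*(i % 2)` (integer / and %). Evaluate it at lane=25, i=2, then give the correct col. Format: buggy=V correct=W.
buggy=1 correct=2

`(lane % 4) + 2*(i % 2)`[25,2]=>1
L=25=>grp=25>>2=6, tig=25&3=1
[2]=>row 6+8=14  col 1·2+0=2
col: 1 vs 2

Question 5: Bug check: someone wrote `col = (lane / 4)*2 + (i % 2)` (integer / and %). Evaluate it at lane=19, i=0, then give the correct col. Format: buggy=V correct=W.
buggy=8 correct=6

`(lane / 4)*2 + (i % 2)`[19,0]->8
L=19->gid=19>>2=4, tid=19&3=3
[0]->row 4+0=4  col 3·2+0=6
col: 8 vs 6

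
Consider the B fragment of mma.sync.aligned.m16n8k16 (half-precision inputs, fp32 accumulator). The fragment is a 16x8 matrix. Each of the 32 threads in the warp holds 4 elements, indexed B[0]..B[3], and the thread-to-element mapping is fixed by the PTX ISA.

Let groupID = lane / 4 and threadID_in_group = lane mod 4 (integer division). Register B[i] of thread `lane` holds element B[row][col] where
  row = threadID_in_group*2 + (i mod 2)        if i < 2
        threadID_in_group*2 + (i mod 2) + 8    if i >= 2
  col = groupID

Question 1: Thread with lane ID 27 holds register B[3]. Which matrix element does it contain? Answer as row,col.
15,6

lane 27: gr=6 (27/4), th=3 (27%4)
i=3: r=3*2+1+8=15, c=gr=6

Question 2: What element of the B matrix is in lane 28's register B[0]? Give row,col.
L=28->gid=28>>2=7, tid=28&3=0
[0]->row 0·2+0+0=0  col gid=7

0,7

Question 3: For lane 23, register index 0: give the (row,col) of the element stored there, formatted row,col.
6,5

lane 23: G=5 (23/4), T=3 (23%4)
i=0: r=3*2+0+0=6, c=G=5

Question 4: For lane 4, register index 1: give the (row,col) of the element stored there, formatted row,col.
4: grp=1,tig=0
[1] (0*2+1+0,1) = (1,1)

1,1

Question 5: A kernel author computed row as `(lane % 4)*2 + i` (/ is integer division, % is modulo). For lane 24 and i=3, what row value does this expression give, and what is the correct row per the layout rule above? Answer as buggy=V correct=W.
buggy=3 correct=9

`(lane % 4)*2 + i`[24,3]->3
L=24->gid=24>>2=6, tid=24&3=0
[3]->row 0·2+1+8=9  col gid=6
row: 3 vs 9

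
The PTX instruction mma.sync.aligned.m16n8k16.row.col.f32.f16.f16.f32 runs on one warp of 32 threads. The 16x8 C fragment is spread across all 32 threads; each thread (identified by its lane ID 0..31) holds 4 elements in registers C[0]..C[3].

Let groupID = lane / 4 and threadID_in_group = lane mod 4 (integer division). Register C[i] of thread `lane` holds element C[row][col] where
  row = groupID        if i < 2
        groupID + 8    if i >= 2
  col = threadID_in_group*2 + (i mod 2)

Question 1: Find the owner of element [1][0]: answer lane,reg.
r=1⇒gr=1,Rb=0  c=0⇒th=0,odd=0
L=1*4+0=4  i=0*2+0=0

4,0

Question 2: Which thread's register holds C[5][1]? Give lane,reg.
20,1

r:5=>grp=5,rB=0  c:1=>tig=0,lo=1
L=5*4+0=20  i=0*2+1=1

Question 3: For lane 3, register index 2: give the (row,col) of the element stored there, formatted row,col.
L=3→G=3>>2=0, T=3&3=3
[2]→row 0+8=8  col 3·2+0=6

8,6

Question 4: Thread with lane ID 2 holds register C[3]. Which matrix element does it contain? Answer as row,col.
8,5

lane 2->2/4=0, 2 mod 4=2
i=3  r:0+8->8  c:2·2+1->5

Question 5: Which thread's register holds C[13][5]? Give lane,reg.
22,3

r: 13->gid=5,r8=1  c: 5->tid=2,i&1=1
L=5*4+2=22  i=1*2+1=3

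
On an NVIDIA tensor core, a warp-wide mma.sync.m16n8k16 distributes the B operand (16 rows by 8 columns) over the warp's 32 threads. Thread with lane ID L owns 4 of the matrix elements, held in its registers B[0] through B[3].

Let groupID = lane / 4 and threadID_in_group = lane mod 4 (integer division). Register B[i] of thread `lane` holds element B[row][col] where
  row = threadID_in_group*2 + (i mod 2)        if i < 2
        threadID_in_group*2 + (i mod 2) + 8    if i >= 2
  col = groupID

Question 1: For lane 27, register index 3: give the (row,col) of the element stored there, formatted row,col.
L=27->gid=27>>2=6, tid=27&3=3
[3]->row 3·2+1+8=15  col gid=6

15,6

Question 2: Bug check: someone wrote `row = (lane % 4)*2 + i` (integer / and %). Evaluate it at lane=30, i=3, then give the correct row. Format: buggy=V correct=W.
`(lane % 4)*2 + i`[30,3]->7
30: g=7,t=2
[3] (2*2+1+8,7) = (13,7)
row: 7 vs 13

buggy=7 correct=13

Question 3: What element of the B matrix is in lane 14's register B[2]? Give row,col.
12,3

L=14=>grp=14>>2=3, tig=14&3=2
[2]=>row 2·2+0+8=12  col grp=3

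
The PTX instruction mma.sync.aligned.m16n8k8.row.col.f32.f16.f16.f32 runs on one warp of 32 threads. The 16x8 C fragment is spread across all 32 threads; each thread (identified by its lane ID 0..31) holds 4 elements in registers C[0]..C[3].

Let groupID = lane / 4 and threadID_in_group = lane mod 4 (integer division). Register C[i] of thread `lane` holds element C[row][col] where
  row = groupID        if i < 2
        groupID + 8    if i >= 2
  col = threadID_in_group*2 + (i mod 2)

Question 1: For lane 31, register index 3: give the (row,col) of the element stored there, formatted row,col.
lane 31: G=7 (31/4), T=3 (31%4)
i=3: r=7+8=15, c=3*2+1=7

15,7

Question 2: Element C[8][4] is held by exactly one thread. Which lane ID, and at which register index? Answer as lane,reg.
r=8⇒gr=0,Rb=1  c=4⇒th=2,odd=0
L=0*4+2=2  i=1*2+0=2

2,2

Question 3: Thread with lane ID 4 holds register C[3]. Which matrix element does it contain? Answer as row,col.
lane 4: grp=1 (4/4), tig=0 (4%4)
i=3: r=1+8=9, c=0*2+1=1

9,1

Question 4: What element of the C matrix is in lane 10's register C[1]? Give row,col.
2,5

10: g=2,t=2
[1] (2+0,2*2+1) = (2,5)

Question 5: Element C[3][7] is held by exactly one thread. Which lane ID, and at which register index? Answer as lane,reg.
15,1

r: 3->gid=3,r8=0  c: 7->tid=3,i&1=1
L=3*4+3=15  i=0*2+1=1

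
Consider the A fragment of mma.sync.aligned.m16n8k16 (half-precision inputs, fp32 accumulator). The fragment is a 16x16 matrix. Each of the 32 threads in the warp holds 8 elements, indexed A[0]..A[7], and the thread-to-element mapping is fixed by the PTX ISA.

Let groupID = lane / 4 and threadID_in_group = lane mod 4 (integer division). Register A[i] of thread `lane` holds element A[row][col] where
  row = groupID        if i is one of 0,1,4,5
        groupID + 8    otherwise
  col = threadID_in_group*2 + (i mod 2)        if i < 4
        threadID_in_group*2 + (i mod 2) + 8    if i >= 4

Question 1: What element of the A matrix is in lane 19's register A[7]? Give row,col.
19: gid=4,tid=3
[7] (4+8,3*2+1+8) = (12,15)

12,15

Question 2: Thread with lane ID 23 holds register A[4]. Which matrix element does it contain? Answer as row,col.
lane 23: gid=5 (23/4), tid=3 (23%4)
i=4: r=5+0=5, c=3*2+0+8=14

5,14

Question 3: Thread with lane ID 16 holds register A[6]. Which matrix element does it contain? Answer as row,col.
L=16->gid=16>>2=4, tid=16&3=0
[6]->row 4+8=12  col 0·2+0+8=8

12,8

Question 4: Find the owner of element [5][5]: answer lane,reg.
22,1

r=5→G=5,rhi=0  c=5→chi=0,T=2,p=1
L=5*4+2=22  i=0*4+0*2+1=1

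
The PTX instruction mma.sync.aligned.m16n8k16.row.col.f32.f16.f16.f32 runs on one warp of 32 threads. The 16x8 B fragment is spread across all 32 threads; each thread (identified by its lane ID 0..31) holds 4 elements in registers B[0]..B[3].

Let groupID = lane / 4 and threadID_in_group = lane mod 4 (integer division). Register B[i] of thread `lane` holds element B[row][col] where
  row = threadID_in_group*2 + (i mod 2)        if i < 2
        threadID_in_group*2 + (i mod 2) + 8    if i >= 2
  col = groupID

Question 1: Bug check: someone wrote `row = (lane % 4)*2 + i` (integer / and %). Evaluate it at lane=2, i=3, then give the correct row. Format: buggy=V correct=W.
buggy=7 correct=13

`(lane % 4)*2 + i`[2,3]->7
lane 2: gid=0 (2/4), tid=2 (2%4)
i=3: r=2*2+1+8=13, c=gid=0
row: 7 vs 13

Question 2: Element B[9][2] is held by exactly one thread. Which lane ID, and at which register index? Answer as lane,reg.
c=2⇒gr=2  r=9⇒Rb=1,th=0,odd=1
L=2*4+0=8  i=1*2+1=3

8,3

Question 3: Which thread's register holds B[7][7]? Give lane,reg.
31,1

c=7⇒gr=7  r=7⇒Rb=0,th=3,odd=1
L=7*4+3=31  i=0*2+1=1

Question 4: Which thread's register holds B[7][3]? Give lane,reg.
15,1

c=3->g=3  r=7->rb=0,t=3,b0=1
L=3*4+3=15  i=0*2+1=1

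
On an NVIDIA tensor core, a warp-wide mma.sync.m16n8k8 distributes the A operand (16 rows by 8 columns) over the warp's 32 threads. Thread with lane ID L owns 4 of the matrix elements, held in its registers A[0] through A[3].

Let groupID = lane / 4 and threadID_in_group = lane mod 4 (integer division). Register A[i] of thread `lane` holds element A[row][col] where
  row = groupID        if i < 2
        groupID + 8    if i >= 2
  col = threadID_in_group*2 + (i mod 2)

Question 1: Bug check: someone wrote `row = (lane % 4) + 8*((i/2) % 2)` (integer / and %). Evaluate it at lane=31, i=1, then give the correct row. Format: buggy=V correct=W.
`(lane % 4) + 8*((i/2) % 2)`[31,1]=>3
L=31=>grp=31>>2=7, tig=31&3=3
[1]=>row 7+0=7  col 3·2+1=7
row: 3 vs 7

buggy=3 correct=7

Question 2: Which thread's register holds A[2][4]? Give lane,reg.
r=2->g=2,rb=0  c=4->t=2,b0=0
L=2*4+2=10  i=0*2+0=0

10,0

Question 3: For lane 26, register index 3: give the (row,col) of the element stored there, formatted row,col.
14,5

lane 26→26/4=6, 26 mod 4=2
i=3  r:6+8→14  c:2·2+1→5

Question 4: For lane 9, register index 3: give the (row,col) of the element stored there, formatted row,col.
10,3

lane 9→9/4=2, 9 mod 4=1
i=3  r:2+8→10  c:2·1+1→3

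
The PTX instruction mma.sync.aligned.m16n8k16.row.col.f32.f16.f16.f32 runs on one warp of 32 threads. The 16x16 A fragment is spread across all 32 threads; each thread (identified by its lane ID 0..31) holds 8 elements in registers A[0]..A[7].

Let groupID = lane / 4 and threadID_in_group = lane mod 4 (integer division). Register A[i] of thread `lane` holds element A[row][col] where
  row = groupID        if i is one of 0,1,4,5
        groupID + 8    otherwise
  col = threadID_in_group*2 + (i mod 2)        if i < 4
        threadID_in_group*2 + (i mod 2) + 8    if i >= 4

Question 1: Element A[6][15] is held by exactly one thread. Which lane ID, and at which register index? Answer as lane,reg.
r=6->g=6,rb=0  c=15->cb=1,t=3,b0=1
L=6*4+3=27  i=1*4+0*2+1=5

27,5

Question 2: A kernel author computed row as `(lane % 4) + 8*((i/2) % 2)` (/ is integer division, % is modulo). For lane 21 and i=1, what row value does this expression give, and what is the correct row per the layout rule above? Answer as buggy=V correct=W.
buggy=1 correct=5

`(lane % 4) + 8*((i/2) % 2)`[21,1]->1
L=21->gid=21>>2=5, tid=21&3=1
[1]->row 5+0=5  col 1·2+1+0=3
row: 1 vs 5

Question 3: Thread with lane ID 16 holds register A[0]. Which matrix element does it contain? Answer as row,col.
16: G=4,T=0
[0] (4+0,0*2+0+0) = (4,0)

4,0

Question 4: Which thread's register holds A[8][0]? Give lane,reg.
0,2

r:8=>grp=0,rB=1  c:0=>cB=0,tig=0,lo=0
L=0*4+0=0  i=0*4+1*2+0=2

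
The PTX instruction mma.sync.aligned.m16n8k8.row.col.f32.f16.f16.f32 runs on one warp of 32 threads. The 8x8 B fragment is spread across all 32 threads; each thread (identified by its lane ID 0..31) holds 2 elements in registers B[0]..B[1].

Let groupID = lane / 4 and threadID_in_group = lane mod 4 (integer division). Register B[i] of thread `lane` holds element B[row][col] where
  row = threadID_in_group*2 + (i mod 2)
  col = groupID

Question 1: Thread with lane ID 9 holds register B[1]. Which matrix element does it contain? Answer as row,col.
3,2

L=9->g=9>>2=2, t=9&3=1
[1]->row 1·2+1=3  col g=2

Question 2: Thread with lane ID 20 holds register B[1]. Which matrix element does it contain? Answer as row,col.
lane 20⇒20/4=5, 20 mod 4=0
i=1  r:2·0+1⇒1  c:5

1,5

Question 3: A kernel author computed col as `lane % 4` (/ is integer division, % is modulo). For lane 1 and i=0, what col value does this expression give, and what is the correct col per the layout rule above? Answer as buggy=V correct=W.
buggy=1 correct=0

`lane % 4`[1,0]→1
1: G=0,T=1
[0] (1*2+0,0) = (2,0)
col: 1 vs 0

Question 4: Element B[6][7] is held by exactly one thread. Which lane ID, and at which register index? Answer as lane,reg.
c=7->g=7  r=6->t=3,b0=0
L=7*4+3=31  i=0=0

31,0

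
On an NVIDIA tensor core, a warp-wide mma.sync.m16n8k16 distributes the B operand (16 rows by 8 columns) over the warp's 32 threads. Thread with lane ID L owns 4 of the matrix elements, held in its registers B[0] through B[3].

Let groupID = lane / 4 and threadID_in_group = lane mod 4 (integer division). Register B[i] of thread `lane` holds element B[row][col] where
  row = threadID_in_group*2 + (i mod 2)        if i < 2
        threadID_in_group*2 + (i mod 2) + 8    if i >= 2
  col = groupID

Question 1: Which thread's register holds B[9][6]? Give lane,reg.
c:6=>grp=6  r:9=>rB=1,tig=0,lo=1
L=6*4+0=24  i=1*2+1=3

24,3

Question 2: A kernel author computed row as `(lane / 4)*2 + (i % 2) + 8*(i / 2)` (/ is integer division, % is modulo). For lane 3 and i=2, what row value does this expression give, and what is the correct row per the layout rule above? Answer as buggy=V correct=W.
`(lane / 4)*2 + (i % 2) + 8*(i / 2)`[3,2]=>8
lane 3=>3/4=0, 3 mod 4=3
i=2  r:2·3+0+8=>14  c:0
row: 8 vs 14

buggy=8 correct=14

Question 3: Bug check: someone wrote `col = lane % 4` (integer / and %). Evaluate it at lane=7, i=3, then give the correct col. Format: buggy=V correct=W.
`lane % 4`[7,3]=>3
lane 7=>7/4=1, 7 mod 4=3
i=3  r:2·3+1+8=>15  c:1
col: 3 vs 1

buggy=3 correct=1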